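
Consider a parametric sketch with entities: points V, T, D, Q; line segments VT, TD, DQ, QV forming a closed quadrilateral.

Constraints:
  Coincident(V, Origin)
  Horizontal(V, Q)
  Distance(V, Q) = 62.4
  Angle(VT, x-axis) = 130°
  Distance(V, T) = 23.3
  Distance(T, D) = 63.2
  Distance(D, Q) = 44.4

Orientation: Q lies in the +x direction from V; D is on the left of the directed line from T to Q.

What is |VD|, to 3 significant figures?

59.8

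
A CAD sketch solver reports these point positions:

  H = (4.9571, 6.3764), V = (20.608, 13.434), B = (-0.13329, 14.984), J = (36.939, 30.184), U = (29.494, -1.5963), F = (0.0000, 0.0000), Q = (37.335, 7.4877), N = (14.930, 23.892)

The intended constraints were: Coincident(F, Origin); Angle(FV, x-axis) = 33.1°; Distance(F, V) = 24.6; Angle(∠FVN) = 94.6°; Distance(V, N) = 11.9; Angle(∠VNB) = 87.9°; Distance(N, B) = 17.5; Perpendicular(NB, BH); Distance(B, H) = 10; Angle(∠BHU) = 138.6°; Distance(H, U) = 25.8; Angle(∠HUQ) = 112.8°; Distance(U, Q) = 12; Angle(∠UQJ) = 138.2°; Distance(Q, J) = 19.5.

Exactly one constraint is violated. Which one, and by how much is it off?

Distance(Q, J) = 19.5 — off by 3.20.

F = (0.00, 0.00) ✓; FV at 33.10° ✓; |FV| = 24.60 ✓; ∠FVN = 94.60° ✓; |VN| = 11.90 ✓; ∠VNB = 87.90° ✓; |NB| = 17.50 ✓; ∠(NB, BH) = 90.00° ✓; |BH| = 10.00 ✓; ∠BHU = 138.6° ✓; |HU| = 25.80 ✓; ∠HUQ = 112.8° ✓; |UQ| = 12.00 ✓; ∠UQJ = 138.2° ✓; |QJ| = 22.70 ✗.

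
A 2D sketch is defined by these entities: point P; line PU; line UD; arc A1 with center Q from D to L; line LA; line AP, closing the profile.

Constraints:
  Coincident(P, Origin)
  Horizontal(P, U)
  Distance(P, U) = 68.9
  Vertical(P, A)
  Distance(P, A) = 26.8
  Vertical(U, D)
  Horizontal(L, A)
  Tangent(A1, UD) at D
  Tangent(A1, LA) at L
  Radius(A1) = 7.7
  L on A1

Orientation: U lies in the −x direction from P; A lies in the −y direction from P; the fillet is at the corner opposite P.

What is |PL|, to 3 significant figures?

66.8

P is at the origin; PU is horizontal with |PU| = 68.9 and U on the −x side, so U = (-68.9, 0.00). PA is vertical with |PA| = 26.8 and A on the −y side, so A = (0.00, -26.8). The virtual corner opposite P is at (-68.9, -26.8). The tangent condition forces QD to be normal to UD and since A1 is tangent to LA there, QL ⟂ LA, with radius 7.7, so the center Q sits 7.7 in from both sides at Q = (-61.2, -19.1). That places the tangent points at D = (-68.9, -19.1) on UD and L = (-61.2, -26.8) on LA. Then |PL| = |L − P| = 66.8.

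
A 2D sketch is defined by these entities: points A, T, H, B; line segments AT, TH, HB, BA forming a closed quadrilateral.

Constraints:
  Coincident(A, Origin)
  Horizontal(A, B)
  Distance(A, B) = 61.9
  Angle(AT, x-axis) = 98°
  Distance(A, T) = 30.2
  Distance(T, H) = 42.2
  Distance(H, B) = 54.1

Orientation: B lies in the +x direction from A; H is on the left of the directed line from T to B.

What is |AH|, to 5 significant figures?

58.049

Checks: A.y = 0.00, B.y = 0.00 ✓; |TH| = 42.20 ✓; |HB| = 54.10 ✓.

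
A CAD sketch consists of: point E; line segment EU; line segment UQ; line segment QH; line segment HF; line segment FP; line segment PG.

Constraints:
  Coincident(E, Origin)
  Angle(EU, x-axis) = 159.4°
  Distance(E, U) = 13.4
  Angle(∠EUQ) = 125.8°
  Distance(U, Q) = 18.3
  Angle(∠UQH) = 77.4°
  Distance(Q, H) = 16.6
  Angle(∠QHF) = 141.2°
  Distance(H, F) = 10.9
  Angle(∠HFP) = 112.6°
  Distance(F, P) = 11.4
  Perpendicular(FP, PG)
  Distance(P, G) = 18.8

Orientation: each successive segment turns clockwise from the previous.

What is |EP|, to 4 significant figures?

7.757

E is at the origin; EU runs at 159.4° with length 13.4, so U = (-12.54, 4.715). ∠EUQ = 125.8° gives UQ at 105.2° from the x-axis; with |UQ| = 18.3, Q = (-17.34, 22.37). ∠UQH = 77.4° gives QH at 2.600° from the x-axis; with |QH| = 16.6, H = (-0.7583, 23.13). ∠QHF = 141.2° gives HF at -36.20° from the x-axis; with |HF| = 10.9, F = (8.038, 16.69). ∠HFP = 112.6° gives FP at -103.6° from the x-axis; with |FP| = 11.4, P = (5.357, 5.610). Then |EP| = |P − E| = 7.757.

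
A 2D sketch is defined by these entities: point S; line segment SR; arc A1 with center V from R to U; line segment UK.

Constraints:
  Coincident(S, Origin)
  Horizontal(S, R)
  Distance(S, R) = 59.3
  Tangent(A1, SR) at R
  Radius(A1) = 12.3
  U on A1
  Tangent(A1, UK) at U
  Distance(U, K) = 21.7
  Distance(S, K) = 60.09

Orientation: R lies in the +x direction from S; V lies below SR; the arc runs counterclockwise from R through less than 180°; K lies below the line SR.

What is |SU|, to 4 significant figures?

48.90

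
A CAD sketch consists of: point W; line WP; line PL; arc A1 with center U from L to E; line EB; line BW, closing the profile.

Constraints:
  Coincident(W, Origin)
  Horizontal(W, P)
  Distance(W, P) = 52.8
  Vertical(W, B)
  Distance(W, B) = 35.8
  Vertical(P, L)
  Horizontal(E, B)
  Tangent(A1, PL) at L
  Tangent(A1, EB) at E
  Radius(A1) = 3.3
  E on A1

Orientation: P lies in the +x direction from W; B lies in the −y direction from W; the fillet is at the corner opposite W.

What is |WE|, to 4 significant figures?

61.09

The virtual corner opposite W is at (52.80, -35.80). The tangent condition forces UL to be normal to PL and tangency of A1 to EB means the radius UE is perpendicular to EB, with radius 3.3, so the center U sits 3.3 in from both sides at U = (49.50, -32.50). That places the tangent points at L = (52.80, -32.50) on PL and E = (49.50, -35.80) on EB. Then |WE| = |E − W| = 61.09.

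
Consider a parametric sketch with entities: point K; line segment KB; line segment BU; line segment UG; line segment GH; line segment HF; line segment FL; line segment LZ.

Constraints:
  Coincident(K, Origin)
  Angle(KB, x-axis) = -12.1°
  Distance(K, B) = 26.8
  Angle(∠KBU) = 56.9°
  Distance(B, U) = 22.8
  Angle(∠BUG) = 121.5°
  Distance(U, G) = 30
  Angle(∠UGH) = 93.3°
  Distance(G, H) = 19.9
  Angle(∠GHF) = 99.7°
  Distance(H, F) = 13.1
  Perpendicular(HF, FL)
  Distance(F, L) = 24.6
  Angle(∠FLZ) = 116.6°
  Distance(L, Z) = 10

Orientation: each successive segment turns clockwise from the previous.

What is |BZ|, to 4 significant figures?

42.21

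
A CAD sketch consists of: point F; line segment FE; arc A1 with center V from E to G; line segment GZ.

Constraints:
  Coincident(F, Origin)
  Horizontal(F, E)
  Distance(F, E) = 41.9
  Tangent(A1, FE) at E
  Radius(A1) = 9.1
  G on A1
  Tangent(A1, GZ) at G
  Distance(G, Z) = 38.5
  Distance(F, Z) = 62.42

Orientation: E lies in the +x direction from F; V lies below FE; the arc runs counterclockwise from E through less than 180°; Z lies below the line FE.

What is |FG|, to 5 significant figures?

34.582

F is at the origin; F and E share the same y with |FE| = 41.9 and E on the +x side, so E = (41.900, 0.0000). The tangent condition forces VE to be normal to FE, so V = E + (0, -9.1) = (41.900, -9.1000). Since VG ⟂ GZ (tangency), |VZ| = √(9.1² + 38.5²) = 39.561 regardless of where G sits on A1. So Z lies on both circle(F, 62.42) and circle(V, 39.561); the below-FE intersection is Z = (39.208, -48.569). G is the foot of the tangent from Z: G = (32.922, -10.586).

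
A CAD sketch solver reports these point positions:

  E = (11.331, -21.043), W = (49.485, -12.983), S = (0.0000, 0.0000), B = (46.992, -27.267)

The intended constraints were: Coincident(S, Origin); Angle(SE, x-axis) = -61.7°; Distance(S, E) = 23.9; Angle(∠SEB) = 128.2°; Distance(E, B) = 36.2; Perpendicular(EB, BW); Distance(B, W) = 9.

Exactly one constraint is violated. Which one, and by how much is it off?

Distance(B, W) = 9 — off by 5.50.

S = (0.00, 0.00) ✓; SE at -61.70° ✓; |SE| = 23.90 ✓; ∠SEB = 128.2° ✓; |EB| = 36.20 ✓; ∠(EB, BW) = 90.00° ✓; |BW| = 14.50 ✗.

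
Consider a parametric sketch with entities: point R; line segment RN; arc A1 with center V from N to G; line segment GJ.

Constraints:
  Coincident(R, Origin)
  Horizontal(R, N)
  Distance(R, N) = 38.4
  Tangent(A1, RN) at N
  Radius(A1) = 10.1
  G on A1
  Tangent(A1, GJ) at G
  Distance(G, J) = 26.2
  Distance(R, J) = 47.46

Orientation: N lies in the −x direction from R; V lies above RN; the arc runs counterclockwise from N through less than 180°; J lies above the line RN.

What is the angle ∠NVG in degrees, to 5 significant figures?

93.452°

Checks: |VG| = 10.10 ✓; ∠(VG, GJ) = 90.00° ✓; |GJ| = 26.20 ✓; |RJ| = 47.46 ✓.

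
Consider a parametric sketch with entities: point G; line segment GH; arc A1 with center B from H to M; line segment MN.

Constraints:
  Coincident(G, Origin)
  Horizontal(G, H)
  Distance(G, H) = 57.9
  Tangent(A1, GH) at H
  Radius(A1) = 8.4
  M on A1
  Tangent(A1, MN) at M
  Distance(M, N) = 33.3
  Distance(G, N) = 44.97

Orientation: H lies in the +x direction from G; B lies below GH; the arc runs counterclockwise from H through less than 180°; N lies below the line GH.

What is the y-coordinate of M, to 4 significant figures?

-3.698

G is at the origin; G and H share the same y with |GH| = 57.9 and H on the +x side, so H = (57.90, 0.000). Tangency of A1 to GH means the radius BH is perpendicular to GH, so B = H + (0, -8.4) = (57.90, -8.400). Since BM ⟂ MN (tangency), |BN| = √(8.4² + 33.3²) = 34.34 regardless of where M sits on A1. So N lies on both circle(G, 44.97) and circle(B, 34.34); the below-GH intersection is N = (32.30, -31.29). M is the foot of the tangent from N: M = (50.94, -3.698).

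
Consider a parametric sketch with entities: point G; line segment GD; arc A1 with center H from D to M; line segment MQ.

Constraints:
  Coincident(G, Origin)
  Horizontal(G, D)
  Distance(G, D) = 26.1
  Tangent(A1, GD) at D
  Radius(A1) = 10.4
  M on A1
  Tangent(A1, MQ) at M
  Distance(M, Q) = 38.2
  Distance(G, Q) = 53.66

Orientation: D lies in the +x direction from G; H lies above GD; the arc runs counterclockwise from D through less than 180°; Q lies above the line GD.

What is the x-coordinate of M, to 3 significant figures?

35.6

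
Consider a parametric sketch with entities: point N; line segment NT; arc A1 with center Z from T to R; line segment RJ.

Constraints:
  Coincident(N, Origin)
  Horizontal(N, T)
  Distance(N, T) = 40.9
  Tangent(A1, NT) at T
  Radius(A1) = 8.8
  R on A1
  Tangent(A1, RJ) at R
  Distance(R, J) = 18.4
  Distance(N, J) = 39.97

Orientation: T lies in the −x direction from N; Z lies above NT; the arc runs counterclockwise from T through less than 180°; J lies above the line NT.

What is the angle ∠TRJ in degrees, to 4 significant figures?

138.0°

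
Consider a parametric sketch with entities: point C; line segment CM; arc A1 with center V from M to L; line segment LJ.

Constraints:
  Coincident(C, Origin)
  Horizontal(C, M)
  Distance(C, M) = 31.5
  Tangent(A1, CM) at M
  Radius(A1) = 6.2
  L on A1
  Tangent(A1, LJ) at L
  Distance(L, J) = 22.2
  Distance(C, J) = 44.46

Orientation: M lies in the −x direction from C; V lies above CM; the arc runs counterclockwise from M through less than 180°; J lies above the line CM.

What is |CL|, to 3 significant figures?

27.0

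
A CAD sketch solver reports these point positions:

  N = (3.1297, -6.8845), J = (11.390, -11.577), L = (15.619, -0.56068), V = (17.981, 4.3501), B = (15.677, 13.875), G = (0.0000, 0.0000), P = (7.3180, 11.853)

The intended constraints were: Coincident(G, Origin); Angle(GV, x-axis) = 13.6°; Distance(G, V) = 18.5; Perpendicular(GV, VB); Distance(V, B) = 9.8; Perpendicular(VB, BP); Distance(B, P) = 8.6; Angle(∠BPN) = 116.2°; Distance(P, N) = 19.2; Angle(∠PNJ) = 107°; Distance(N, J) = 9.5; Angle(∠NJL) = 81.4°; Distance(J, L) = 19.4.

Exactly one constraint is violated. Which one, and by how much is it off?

Distance(J, L) = 19.4 — off by 7.60.

G = (0.00, 0.00) ✓; GV at 13.60° ✓; |GV| = 18.50 ✓; ∠(GV, VB) = 90.00° ✓; |VB| = 9.800 ✓; ∠(VB, BP) = 90.00° ✓; |BP| = 8.600 ✓; ∠BPN = 116.2° ✓; |PN| = 19.20 ✓; ∠PNJ = 107.0° ✓; |NJ| = 9.500 ✓; ∠NJL = 81.40° ✓; |JL| = 11.80 ✗.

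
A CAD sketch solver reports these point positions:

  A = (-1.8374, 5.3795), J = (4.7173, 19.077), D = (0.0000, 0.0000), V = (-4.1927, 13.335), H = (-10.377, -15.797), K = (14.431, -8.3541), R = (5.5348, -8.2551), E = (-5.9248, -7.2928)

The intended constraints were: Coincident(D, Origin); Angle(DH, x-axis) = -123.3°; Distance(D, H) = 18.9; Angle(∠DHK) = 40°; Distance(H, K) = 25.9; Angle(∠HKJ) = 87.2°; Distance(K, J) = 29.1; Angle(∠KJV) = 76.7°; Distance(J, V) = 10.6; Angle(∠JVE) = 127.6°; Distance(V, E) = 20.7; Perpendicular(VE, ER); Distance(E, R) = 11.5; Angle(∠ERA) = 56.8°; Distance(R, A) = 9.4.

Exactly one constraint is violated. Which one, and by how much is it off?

Distance(R, A) = 9.4 — off by 6.10.

D = (0.00, 0.00) ✓; DH at -123.3° ✓; |DH| = 18.90 ✓; ∠DHK = 40.00° ✓; |HK| = 25.90 ✓; ∠HKJ = 87.20° ✓; |KJ| = 29.10 ✓; ∠KJV = 76.70° ✓; |JV| = 10.60 ✓; ∠JVE = 127.6° ✓; |VE| = 20.70 ✓; ∠(VE, ER) = 90.00° ✓; |ER| = 11.50 ✓; ∠ERA = 56.80° ✓; |RA| = 15.50 ✗.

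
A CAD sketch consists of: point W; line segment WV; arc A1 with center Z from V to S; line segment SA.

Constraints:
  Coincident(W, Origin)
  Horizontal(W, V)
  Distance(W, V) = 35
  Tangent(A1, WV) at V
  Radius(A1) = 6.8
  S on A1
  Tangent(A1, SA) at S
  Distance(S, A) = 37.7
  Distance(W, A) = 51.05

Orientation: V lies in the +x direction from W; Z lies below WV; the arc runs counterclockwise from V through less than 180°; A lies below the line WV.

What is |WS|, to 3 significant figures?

28.9

Checks: ∠(ZV, VW) = 90.00° ✓; |ZV| = 6.800 ✓; |ZS| = 6.800 ✓; ∠(ZS, SA) = 90.00° ✓; |SA| = 37.70 ✓; |WA| = 51.05 ✓.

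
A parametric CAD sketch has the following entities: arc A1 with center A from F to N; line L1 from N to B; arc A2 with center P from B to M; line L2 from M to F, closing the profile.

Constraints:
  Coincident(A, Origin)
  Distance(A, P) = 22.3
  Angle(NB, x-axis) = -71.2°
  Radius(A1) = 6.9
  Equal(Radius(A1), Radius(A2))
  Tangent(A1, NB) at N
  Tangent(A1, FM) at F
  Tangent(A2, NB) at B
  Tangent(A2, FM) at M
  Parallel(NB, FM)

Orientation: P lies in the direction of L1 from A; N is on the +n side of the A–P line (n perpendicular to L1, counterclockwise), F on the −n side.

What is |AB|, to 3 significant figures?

23.3

Tangency of A1 to both parallel lines with radius 6.9 puts N and F at A ± 6.9·n: N = (6.53, 2.22), F = (-6.53, -2.22). Equal radii place B and M the same way about P: B = P + 6.9·n = (13.7, -18.9), M = P − 6.9·n = (0.655, -23.3). Then |AB| = |B − A| = 23.3.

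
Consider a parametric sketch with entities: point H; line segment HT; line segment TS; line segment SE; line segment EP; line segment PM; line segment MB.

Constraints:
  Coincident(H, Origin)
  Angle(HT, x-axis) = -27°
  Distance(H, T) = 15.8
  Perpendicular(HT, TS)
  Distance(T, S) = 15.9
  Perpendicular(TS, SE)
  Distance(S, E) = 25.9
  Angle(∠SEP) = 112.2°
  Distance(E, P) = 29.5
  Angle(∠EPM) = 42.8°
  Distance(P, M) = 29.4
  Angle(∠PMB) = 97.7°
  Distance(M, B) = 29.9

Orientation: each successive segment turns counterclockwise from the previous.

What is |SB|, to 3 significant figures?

23.6

∠EPM = 42.8° gives PM at -2.00° from the x-axis; with |PM| = 29.4, M = (5.27, -1.55). ∠PMB = 97.7° gives MB at 80.3° from the x-axis; with |MB| = 29.9, B = (10.3, 27.9). Then |SB| = |B − S| = 23.6.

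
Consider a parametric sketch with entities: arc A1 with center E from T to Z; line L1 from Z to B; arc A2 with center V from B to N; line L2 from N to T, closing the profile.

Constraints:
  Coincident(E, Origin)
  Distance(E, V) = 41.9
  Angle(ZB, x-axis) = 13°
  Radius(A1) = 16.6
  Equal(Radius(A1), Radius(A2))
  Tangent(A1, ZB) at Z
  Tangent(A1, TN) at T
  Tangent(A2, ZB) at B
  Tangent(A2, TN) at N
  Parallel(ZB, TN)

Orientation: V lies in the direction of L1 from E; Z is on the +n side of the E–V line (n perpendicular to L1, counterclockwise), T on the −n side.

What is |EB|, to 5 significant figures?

45.069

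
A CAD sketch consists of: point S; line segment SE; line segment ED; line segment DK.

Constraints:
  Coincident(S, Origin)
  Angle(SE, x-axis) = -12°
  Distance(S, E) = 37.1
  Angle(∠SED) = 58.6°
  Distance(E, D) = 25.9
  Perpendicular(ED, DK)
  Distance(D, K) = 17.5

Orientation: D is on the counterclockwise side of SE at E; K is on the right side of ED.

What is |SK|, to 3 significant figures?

49.6

S is at the origin; SE runs at -12.0° with length 37.1, so E = 37.1·(cos -12.0°, sin -12.0°) = (36.3, -7.71). ∠SED = 58.6°, so ED runs at -12.0° + (180° − 58.6°) = 109° from the x-axis; with |ED| = 25.9, D = E + 25.9·(cos 109°, sin 109°) = (27.7, 16.7). ED is perpendicular to DK; with |DK| = 17.5 on the right of ED, K = D + 17.5·(0.943, 0.332) = (44.2, 22.5). Then |SK| = |K − S| = 49.6.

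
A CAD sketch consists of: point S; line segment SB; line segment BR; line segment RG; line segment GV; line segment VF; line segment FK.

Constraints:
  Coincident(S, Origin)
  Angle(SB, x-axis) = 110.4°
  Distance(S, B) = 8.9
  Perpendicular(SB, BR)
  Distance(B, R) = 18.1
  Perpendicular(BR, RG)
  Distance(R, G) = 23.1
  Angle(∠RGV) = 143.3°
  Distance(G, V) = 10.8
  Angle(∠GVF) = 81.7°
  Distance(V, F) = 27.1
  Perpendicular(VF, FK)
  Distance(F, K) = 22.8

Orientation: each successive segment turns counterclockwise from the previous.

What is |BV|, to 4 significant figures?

33.83

S is at the origin; SB runs at 110.4° with length 8.9, so B = (-3.102, 8.342). SB ⟂ BR, so BR runs at -159.6°; with |BR| = 18.1, R = (-20.07, 2.033). The perpendicularity gives RG at right angles to BR, so RG runs at -69.60°; with |RG| = 23.1, G = (-12.02, -19.62). ∠RGV = 143.3° gives GV at -32.90° from the x-axis; with |GV| = 10.8, V = (-2.947, -25.48). Then |BV| = |V − B| = 33.83.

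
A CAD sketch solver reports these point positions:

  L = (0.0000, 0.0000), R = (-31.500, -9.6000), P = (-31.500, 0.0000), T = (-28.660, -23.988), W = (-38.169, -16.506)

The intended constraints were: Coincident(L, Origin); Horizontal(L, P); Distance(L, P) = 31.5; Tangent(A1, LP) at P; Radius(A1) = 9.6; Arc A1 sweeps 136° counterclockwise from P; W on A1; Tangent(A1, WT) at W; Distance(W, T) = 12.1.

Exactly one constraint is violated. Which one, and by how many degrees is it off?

Tangent(A1, WT) at W — off by 5.80°.

L = (0.00, 0.00) ✓; L.y = 0.00, P.y = 0.00 ✓; |LP| = 31.50 ✓; ∠(RP, PL) = 90.00° ✓; |RP| = 9.600 ✓; bearing(R→W) − bearing(R→P) = 136.0° ✓; |RW| = 9.600 ✓; ∠(RW, WT) = 84.20° ✗; |WT| = 12.10 ✓.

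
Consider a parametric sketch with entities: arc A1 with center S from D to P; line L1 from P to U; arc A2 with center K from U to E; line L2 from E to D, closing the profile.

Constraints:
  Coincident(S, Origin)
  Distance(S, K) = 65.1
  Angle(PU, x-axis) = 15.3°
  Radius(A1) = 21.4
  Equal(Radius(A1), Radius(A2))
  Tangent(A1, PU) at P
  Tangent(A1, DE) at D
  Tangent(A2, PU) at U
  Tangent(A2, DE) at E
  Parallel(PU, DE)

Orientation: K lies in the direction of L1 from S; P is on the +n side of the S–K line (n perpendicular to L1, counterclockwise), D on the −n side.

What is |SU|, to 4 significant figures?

68.53

The slot axis is L1's direction at 15.3°, so u = (cos 15.3°, sin 15.3°) = (0.9646, 0.2639) and n = (−sin 15.3°, cos 15.3°) = (-0.2639, 0.9646). S is at the origin and K lies 65.1 along u from S, so K = 65.1·u = (62.79, 17.18). Tangency of A1 to both parallel lines with radius 21.4 puts P and D at S ± 21.4·n: P = (-5.647, 20.64), D = (5.647, -20.64). Equal radii place U and E the same way about K: U = K + 21.4·n = (57.15, 37.82), E = K − 21.4·n = (68.44, -3.463). Then |SU| = |U − S| = 68.53.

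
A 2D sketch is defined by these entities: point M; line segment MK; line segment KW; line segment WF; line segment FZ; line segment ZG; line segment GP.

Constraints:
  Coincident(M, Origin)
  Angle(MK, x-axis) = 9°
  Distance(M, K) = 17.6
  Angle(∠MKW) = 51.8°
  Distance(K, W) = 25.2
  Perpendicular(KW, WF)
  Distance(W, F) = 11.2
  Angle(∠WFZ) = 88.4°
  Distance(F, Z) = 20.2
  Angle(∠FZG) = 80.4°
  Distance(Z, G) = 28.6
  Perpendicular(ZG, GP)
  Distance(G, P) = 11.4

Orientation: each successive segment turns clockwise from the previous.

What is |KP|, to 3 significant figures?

26.5

M is at the origin; MK runs at 9.0° with length 17.6, so K = (17.4, 2.75). ∠MKW = 51.8° gives KW at -119° from the x-axis; with |KW| = 25.2, W = (5.09, -19.2). KW is perpendicular to WF, so WF runs at 151°; with |WF| = 11.2, F = (-4.69, -13.8). ∠WFZ = 88.4° gives FZ at 59.2° from the x-axis; with |FZ| = 20.2, Z = (5.66, 3.57). ∠FZG = 80.4° gives ZG at -40.4° from the x-axis; with |ZG| = 28.6, G = (27.4, -15.0). The perpendicularity gives GP at right angles to ZG, so GP runs at -130°; with |GP| = 11.4, P = (20.0, -23.6). Then |KP| = |P − K| = 26.5.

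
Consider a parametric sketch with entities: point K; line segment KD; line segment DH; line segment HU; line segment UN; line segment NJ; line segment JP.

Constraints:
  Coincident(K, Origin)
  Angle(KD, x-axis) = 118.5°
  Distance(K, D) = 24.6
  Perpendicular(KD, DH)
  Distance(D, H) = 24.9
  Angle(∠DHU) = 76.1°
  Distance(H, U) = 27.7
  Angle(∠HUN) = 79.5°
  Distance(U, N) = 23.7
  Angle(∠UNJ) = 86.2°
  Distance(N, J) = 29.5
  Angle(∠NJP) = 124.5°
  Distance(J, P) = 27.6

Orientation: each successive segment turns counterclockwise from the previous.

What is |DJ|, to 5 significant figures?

13.843

K is at the origin; KD runs at 118.5° with length 24.6, so D = (-11.738, 21.619). The perpendicularity gives DH at right angles to KD, so DH runs at -151.50°; with |DH| = 24.9, H = (-33.621, 9.7376). ∠DHU = 76.1° gives HU at -47.600° from the x-axis; with |HU| = 27.7, U = (-14.942, -10.718). ∠HUN = 79.5° gives UN at 52.900° from the x-axis; with |UN| = 23.7, N = (-0.64645, 8.1852). ∠UNJ = 86.2° gives NJ at 146.70° from the x-axis; with |NJ| = 29.5, J = (-25.303, 24.381). Then |DJ| = |J − D| = 13.843.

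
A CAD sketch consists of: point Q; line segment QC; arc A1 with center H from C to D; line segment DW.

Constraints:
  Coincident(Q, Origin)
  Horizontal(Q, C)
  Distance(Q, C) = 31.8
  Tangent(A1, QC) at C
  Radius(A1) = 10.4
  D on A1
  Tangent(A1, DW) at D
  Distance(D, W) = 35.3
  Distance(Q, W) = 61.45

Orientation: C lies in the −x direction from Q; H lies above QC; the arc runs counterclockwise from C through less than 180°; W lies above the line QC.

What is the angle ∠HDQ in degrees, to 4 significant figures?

115.3°

Checks: |QC| = 31.80 ✓; |HD| = 10.40 ✓; ∠(HD, DW) = 90.00° ✓; |DW| = 35.30 ✓; |QW| = 61.45 ✓.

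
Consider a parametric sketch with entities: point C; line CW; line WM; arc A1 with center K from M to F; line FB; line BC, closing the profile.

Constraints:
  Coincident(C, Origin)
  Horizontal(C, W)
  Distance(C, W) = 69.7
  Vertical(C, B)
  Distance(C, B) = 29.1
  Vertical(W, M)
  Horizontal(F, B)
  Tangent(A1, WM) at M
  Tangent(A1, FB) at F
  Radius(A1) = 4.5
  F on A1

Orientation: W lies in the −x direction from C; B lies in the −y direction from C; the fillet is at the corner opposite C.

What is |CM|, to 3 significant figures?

73.9

The virtual corner opposite C is at (-69.7, -29.1). Tangency of A1 to WM means the radius KM is perpendicular to WM and the tangent condition forces KF to be normal to FB, with radius 4.5, so the center K sits 4.5 in from both sides at K = (-65.2, -24.6). That places the tangent points at M = (-69.7, -24.6) on WM and F = (-65.2, -29.1) on FB. Then |CM| = |M − C| = 73.9.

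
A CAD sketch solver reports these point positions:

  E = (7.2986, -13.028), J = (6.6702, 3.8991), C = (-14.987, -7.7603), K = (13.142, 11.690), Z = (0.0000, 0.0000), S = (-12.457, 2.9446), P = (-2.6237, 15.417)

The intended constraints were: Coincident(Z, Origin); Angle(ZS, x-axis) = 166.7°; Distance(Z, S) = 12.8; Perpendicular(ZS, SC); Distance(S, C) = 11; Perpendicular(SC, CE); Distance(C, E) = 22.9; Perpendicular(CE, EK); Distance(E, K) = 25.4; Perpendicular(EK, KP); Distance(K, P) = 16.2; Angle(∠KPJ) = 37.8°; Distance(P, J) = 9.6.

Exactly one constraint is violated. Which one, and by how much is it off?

Distance(P, J) = 9.6 — off by 5.20.

Z = (0.00, 0.00) ✓; ZS at 166.7° ✓; |ZS| = 12.80 ✓; ∠(ZS, SC) = 90.00° ✓; |SC| = 11.00 ✓; ∠(SC, CE) = 90.00° ✓; |CE| = 22.90 ✓; ∠(CE, EK) = 90.00° ✓; |EK| = 25.40 ✓; ∠(EK, KP) = 90.00° ✓; |KP| = 16.20 ✓; ∠KPJ = 37.80° ✓; |PJ| = 14.80 ✗.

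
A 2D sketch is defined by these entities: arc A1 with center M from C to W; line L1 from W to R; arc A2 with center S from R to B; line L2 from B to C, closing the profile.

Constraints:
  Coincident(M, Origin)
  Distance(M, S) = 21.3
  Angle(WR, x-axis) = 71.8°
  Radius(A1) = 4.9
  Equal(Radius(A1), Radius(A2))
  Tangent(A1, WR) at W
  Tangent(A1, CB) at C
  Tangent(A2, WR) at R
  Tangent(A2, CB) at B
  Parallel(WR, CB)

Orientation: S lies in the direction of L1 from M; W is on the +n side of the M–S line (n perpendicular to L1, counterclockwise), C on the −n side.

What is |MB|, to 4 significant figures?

21.86

Tangency of A1 to both parallel lines with radius 4.9 puts W and C at M ± 4.9·n: W = (-4.655, 1.530), C = (4.655, -1.530). Equal radii place R and B the same way about S: R = S + 4.9·n = (1.998, 21.76), B = S − 4.9·n = (11.31, 18.70). Then |MB| = |B − M| = 21.86.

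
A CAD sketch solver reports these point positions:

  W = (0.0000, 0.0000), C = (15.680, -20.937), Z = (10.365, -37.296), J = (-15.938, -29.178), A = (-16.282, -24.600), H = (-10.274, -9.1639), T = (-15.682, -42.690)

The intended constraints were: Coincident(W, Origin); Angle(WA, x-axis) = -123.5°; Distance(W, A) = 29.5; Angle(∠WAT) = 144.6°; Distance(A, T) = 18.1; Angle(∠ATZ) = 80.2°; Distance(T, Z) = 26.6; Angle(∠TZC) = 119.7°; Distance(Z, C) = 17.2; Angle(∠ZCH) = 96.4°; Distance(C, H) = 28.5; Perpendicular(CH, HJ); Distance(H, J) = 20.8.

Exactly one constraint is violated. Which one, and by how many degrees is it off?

Perpendicular(CH, HJ) — off by 8.60°.

W = (0.00, 0.00) ✓; WA at -123.5° ✓; |WA| = 29.50 ✓; ∠WAT = 144.6° ✓; |AT| = 18.10 ✓; ∠ATZ = 80.20° ✓; |TZ| = 26.60 ✓; ∠TZC = 119.7° ✓; |ZC| = 17.20 ✓; ∠ZCH = 96.40° ✓; |CH| = 28.50 ✓; ∠(CH, HJ) = 98.60° ✗; |HJ| = 20.80 ✓.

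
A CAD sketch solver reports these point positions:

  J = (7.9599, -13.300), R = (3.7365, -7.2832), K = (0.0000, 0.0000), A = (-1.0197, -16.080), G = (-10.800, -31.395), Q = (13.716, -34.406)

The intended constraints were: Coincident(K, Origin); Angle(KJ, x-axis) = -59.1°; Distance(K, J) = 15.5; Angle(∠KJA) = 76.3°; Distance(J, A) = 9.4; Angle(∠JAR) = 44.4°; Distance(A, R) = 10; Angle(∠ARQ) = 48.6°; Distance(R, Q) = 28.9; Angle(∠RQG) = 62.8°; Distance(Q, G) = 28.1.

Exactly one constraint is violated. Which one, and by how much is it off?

Distance(Q, G) = 28.1 — off by 3.40.

K = (0.00, 0.00) ✓; KJ at -59.10° ✓; |KJ| = 15.50 ✓; ∠KJA = 76.30° ✓; |JA| = 9.400 ✓; ∠JAR = 44.40° ✓; |AR| = 10.00 ✓; ∠ARQ = 48.60° ✓; |RQ| = 28.90 ✓; ∠RQG = 62.80° ✓; |QG| = 24.70 ✗.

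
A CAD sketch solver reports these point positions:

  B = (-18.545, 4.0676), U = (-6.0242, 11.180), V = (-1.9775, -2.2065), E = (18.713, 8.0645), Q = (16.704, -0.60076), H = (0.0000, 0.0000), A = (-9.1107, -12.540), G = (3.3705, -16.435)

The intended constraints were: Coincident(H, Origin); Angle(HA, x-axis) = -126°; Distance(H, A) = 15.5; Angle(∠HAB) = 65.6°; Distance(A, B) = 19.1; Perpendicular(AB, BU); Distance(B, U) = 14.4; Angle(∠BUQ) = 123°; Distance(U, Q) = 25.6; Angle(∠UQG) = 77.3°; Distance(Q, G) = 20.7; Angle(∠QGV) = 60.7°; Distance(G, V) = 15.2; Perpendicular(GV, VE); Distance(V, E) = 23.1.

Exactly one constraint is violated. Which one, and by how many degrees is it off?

Perpendicular(GV, VE) — off by 5.80°.

H = (0.00, 0.00) ✓; HA at -126.0° ✓; |HA| = 15.50 ✓; ∠HAB = 65.60° ✓; |AB| = 19.10 ✓; ∠(AB, BU) = 90.00° ✓; |BU| = 14.40 ✓; ∠BUQ = 123.0° ✓; |UQ| = 25.60 ✓; ∠UQG = 77.30° ✓; |QG| = 20.70 ✓; ∠QGV = 60.70° ✓; |GV| = 15.20 ✓; ∠(GV, VE) = 84.20° ✗; |VE| = 23.10 ✓.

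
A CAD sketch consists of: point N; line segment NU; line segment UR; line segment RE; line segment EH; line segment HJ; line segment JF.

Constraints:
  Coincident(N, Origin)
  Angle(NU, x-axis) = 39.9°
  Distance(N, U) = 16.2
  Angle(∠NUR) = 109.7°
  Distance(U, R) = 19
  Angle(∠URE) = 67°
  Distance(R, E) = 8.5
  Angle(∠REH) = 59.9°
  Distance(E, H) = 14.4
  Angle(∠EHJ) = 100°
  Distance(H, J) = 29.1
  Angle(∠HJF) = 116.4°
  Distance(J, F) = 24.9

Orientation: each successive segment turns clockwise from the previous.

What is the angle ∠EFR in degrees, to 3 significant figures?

6.88°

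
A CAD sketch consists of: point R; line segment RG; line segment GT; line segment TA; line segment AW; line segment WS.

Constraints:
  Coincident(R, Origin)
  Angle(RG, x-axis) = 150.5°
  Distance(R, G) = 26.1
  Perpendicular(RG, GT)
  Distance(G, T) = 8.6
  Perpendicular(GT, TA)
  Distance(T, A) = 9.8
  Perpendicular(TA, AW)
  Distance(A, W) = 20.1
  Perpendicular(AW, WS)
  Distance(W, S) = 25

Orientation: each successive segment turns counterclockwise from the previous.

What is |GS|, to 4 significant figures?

19.06

TA is perpendicular to AW, so AW runs at 60.50°; with |AW| = 20.1, W = (-8.524, 18.04). The perpendicularity gives WS at right angles to AW, so WS runs at 150.5°; with |WS| = 25.0, S = (-30.28, 30.35). Then |GS| = |S − G| = 19.06.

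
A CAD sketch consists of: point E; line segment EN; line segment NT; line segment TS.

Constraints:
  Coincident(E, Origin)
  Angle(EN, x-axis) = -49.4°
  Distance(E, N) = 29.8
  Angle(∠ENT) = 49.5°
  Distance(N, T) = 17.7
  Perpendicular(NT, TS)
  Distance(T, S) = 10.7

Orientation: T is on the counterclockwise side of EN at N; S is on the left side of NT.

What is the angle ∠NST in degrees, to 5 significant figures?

58.846°

∠ENT = 49.5°, so NT runs at -49.4° + (180° − 49.5°) = 81.100° from the x-axis; with |NT| = 17.7, T = N + 17.7·(cos 81.100°, sin 81.100°) = (22.131, -5.1394). The perpendicularity gives TS at right angles to NT; with |TS| = 10.7 on the left of NT, S = T + 10.7·(-0.98796, 0.15471) = (11.560, -3.4840). Then cos ∠NST = SN·ST / (|SN||ST|), giving 58.846°.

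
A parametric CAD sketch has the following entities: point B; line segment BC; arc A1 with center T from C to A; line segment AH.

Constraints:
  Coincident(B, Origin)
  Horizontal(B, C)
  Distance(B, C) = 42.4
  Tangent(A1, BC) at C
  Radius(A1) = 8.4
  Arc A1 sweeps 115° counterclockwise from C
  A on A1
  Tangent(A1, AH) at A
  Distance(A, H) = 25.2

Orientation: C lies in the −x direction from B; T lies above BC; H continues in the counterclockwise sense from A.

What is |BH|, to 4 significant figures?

57.23

On A1, C sits at bearing -90° from T; a 115° counterclockwise sweep puts A at bearing 25°, so A = T + 8.4·(cos 25°, sin 25°) = (-34.79, 11.95). Tangency of A1 to AH means the radius TA is perpendicular to AH, so AH runs along (−sin 25°, cos 25°); with |AH| = 25.2, H = (-45.44, 34.79). Then |BH| = |H − B| = 57.23.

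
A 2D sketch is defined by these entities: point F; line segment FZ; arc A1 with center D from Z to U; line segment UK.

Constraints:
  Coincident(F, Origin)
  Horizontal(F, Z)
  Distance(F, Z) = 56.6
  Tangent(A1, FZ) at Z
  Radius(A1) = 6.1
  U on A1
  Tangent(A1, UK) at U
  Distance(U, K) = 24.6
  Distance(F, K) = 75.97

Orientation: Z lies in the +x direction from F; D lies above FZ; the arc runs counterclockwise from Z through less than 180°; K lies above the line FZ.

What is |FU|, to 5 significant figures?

62.427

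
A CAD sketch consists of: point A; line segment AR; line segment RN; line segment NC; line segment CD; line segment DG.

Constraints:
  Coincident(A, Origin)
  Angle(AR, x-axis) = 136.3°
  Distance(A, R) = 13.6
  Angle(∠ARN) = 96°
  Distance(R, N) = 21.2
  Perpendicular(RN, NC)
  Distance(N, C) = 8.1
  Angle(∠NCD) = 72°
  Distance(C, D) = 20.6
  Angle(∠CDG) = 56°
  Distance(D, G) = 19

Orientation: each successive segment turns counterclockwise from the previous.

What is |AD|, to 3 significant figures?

12.2

A is at the origin; AR runs at 136.3° with length 13.6, so R = (-9.83, 9.40). ∠ARN = 96.0° gives RN at -140° from the x-axis; with |RN| = 21.2, N = (-26.0, -4.32). RN is perpendicular to NC, so NC runs at -49.7°; with |NC| = 8.1, C = (-20.8, -10.5). ∠NCD = 72.0° gives CD at 58.3° from the x-axis; with |CD| = 20.6, D = (-9.94, 7.03). Then |AD| = |D − A| = 12.2.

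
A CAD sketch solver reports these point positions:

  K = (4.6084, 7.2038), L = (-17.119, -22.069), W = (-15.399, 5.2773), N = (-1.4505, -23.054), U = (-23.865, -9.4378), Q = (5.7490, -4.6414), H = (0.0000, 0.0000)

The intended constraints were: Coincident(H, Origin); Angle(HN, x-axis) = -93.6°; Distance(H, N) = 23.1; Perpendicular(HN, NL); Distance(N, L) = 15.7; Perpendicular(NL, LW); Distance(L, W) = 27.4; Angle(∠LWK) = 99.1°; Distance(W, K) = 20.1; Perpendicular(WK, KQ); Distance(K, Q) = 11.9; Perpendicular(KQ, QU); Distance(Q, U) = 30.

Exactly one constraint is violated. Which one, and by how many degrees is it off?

Perpendicular(KQ, QU) — off by 3.70°.

H = (0.00, 0.00) ✓; HN at -93.60° ✓; |HN| = 23.10 ✓; ∠(HN, NL) = 90.00° ✓; |NL| = 15.70 ✓; ∠(NL, LW) = 90.00° ✓; |LW| = 27.40 ✓; ∠LWK = 99.10° ✓; |WK| = 20.10 ✓; ∠(WK, KQ) = 90.00° ✓; |KQ| = 11.90 ✓; ∠(KQ, QU) = 86.30° ✗; |QU| = 30.00 ✓.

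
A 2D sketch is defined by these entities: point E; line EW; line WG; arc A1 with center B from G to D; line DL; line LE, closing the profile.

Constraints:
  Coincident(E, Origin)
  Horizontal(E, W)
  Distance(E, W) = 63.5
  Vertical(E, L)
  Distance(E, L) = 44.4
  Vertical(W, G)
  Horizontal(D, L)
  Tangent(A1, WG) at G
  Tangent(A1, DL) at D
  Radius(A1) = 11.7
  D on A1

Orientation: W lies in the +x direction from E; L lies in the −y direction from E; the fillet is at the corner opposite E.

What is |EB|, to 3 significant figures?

61.3

E is at the origin; E and W share the same y with |EW| = 63.5 and W on the +x side, so W = (63.5, 0.00). EL is vertical with |EL| = 44.4 and L on the −y side, so L = (0.00, -44.4). The virtual corner opposite E is at (63.5, -44.4). A1 meets WG tangentially, so BG is at right angles to WG and A1 meets DL tangentially, so BD is at right angles to DL, with radius 11.7, so the center B sits 11.7 in from both sides at B = (51.8, -32.7). Then |EB| = |B − E| = 61.3.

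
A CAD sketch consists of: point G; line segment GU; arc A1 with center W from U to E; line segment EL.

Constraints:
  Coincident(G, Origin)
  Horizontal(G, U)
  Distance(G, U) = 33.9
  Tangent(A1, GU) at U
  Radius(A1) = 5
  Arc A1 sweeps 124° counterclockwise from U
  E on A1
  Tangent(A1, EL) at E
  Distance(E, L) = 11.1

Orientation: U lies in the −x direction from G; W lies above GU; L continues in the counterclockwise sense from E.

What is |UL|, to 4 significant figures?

17.12

G is at the origin; G and U share the same y with |GU| = 33.9 and U on the −x side, so U = (-33.90, 0.000). The tangent condition forces WU to be normal to GU, so W = U + (0, 5) = (-33.90, 5.000). On A1, U sits at bearing -90° from W; a 124° counterclockwise sweep puts E at bearing 34°, so E = W + 5.0·(cos 34°, sin 34°) = (-29.75, 7.796). A1 meets EL tangentially, so WE is at right angles to EL, so EL runs along (−sin 34°, cos 34°); with |EL| = 11.1, L = (-35.96, 17.00). Then |UL| = |L − U| = 17.12.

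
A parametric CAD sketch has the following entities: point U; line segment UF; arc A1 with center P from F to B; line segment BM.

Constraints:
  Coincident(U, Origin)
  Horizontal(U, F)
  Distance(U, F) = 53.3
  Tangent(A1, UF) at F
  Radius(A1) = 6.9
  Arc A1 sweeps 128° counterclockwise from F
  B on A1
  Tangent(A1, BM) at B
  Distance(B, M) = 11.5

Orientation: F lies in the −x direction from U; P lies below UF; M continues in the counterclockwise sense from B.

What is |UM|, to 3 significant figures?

55.5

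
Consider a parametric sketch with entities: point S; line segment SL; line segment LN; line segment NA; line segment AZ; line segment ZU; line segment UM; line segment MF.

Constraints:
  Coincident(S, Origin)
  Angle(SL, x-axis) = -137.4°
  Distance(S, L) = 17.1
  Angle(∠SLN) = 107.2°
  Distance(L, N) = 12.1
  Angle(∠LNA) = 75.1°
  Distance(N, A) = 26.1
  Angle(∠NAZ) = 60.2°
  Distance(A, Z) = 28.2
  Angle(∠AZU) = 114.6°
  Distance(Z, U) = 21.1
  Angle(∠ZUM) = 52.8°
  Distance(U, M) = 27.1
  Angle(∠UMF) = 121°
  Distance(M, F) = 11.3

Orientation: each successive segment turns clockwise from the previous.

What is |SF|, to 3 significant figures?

7.60

S is at the origin; SL runs at -137.4° with length 17.1, so L = (-12.6, -11.6). ∠SLN = 107.2° gives LN at 150° from the x-axis; with |LN| = 12.1, N = (-23.0, -5.49). ∠LNA = 75.1° gives NA at 44.9° from the x-axis; with |NA| = 26.1, A = (-4.56, 12.9). ∠NAZ = 60.2° gives AZ at -74.9° from the x-axis; with |AZ| = 28.2, Z = (2.79, -14.3). ∠AZU = 114.6° gives ZU at -140° from the x-axis; with |ZU| = 21.1, U = (-13.4, -27.8). ∠ZUM = 52.8° gives UM at 92.5° from the x-axis; with |UM| = 27.1, M = (-14.6, -0.695). ∠UMF = 121.0° gives MF at 33.5° from the x-axis; with |MF| = 11.3, F = (-5.20, 5.54). Then |SF| = |F − S| = 7.60.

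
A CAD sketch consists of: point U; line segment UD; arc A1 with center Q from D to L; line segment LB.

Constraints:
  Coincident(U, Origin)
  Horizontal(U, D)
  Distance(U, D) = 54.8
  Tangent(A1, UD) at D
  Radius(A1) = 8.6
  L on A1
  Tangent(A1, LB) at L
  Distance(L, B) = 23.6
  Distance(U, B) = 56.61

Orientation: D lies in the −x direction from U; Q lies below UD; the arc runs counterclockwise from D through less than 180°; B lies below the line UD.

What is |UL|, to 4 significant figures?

63.04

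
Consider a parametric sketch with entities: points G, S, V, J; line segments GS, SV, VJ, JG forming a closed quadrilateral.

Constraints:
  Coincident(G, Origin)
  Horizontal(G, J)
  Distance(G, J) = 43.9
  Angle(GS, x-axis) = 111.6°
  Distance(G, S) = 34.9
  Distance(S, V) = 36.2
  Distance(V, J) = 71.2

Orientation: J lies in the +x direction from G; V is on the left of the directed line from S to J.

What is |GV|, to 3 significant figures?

62.3

Checks: |SV| = 36.20 ✓; |VJ| = 71.20 ✓.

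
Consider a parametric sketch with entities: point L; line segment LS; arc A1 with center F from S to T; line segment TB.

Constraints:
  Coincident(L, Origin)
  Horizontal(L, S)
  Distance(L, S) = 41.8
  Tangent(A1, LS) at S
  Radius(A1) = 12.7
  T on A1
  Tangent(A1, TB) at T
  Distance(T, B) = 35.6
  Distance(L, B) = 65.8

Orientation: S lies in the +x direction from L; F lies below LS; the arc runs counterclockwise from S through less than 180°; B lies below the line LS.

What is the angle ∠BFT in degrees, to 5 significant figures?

70.367°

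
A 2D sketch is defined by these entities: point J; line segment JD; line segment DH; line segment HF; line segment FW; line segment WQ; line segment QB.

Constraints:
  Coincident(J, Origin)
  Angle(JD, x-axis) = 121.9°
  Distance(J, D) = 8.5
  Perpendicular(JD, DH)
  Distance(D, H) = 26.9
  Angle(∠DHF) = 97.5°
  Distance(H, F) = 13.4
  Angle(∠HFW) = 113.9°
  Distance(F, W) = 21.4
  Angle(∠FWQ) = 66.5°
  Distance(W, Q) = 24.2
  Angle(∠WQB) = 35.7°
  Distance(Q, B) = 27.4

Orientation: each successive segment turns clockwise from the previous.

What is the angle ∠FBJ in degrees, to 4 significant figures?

86.55°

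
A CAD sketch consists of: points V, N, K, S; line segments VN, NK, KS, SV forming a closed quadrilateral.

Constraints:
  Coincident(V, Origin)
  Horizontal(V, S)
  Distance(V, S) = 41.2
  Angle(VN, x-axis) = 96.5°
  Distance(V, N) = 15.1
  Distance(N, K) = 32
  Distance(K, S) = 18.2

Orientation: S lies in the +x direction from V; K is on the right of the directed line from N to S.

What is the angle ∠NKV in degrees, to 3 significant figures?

26.7°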